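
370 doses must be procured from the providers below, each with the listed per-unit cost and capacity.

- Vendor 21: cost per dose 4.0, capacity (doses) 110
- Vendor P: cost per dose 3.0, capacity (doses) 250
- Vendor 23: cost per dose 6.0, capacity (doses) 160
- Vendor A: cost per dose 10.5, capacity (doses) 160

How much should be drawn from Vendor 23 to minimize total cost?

Fill from the cheapest provider first.
Vendor P at 3.0: take all 250 doses — 120 still needed.
Take 110 from Vendor 21 at 4.0 — need 10 more.
Vendor 23 (6.0): take the remaining 10 — done.
Vendor A: unused.

10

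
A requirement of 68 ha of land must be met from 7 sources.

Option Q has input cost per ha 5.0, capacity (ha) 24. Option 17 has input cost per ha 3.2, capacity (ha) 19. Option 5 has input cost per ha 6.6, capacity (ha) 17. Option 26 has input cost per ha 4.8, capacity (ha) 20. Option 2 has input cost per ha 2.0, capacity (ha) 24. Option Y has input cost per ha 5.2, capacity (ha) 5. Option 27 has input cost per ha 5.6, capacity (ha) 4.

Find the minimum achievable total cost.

Cheapest first:
Option 2 (2.0): use full 24 ; 44 ha to go.
Take 19 from Option 17 at 3.2 ; need 25 more.
Take 20 from Option 26 at 4.8 ; need 5 more.
Option Q at 5.0: take 5 of its 24 ; requirement met.
Option Y, Option 27, Option 5: unused.
Cost = 24×2.0 + 19×3.2 + 20×4.8 + 5×5.0 = 229.8.

229.8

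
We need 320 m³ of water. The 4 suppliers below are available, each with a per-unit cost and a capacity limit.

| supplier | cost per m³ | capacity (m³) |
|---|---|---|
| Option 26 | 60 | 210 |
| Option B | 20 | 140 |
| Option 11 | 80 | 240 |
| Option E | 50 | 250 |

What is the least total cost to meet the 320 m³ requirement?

11800

Fill from the cheapest supplier first.
Take 140 from Option B at 20 — need 180 more.
Take 180 from Option E at 50 to finish.
Option 26, Option 11: unused.
Cost = 140×20 + 180×50 = 11800.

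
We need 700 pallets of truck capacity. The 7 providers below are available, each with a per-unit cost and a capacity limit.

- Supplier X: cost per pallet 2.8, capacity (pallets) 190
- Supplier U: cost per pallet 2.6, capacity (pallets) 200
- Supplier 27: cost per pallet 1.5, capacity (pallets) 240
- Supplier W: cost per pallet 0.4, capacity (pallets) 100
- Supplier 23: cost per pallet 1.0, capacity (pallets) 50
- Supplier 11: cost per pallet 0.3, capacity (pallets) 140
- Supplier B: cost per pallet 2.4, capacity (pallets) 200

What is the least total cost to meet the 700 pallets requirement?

900

Use providers in increasing cost order.
Take 140 from Supplier 11 at 0.3 — need 560 more.
Take 100 from Supplier W at 0.4 — need 460 more.
Supplier 23 at 1.0: take all 50 pallets — 410 still needed.
Supplier 27 (1.5): use full 240 — 170 pallets to go.
Supplier B (2.4): take the remaining 170 — done.
Supplier U, Supplier X: unused.
Cost = 140×0.3 + 100×0.4 + 50×1.0 + 240×1.5 + 170×2.4 = 900.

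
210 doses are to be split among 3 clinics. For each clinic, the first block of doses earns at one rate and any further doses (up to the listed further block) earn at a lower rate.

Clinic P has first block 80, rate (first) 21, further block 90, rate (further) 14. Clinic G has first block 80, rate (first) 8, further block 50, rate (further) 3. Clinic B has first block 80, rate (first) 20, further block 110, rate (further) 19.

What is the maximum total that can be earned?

4230

Rank every tier by rate: Clinic P/T1 21 > Clinic B/T1 20 > Clinic B/T2 19 > Clinic P/T2 14 > Clinic G/T1 8 > Clinic G/T2 3.
Clinic P T1 at 21: fill all 80 → 130 left.
Fill Clinic B T1 block (80 at 20) → 50 left.
50 remain; put them into Clinic B T2 at 19.
Total = 21×80 + 20×80 + 19×50 = 4230.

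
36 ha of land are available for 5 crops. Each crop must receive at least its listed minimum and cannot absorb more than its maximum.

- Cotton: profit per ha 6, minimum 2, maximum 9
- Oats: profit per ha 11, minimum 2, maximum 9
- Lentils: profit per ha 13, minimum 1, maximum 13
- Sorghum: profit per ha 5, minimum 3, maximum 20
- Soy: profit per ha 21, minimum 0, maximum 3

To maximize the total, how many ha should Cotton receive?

Meeting every minimum uses 2+2+1+3+0 = 8 ha, leaving 28.
Order the crops by profit per ha: Soy 21 > Lentils 13 > Oats 11 > Cotton 6 > Sorghum 5.
Give Soy 3 more to hit its cap of 3 → 25 left.
Lentils: +12 to 13 (cap) → 13 left.
Oats: +7 to 9 (cap) → 6 left.
Only 6 left; Cotton takes them to reach 8.

8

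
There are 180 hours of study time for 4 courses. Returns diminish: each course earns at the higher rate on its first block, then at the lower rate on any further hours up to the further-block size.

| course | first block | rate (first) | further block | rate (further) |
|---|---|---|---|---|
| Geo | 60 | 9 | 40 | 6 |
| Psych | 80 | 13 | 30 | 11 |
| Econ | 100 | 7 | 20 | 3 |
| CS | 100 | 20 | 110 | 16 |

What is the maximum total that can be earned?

Rank every tier by rate: CS/first 20 > CS/second 16 > Psych/first 13 > Psych/second 11 > Geo/first 9 > Econ/first 7 > Geo/second 6 > Econ/second 3.
Fill CS first block (100 at 20) → 80 left.
CS/second: +80 of 110 at 16; pool empty.
Total = 20×100 + 16×80 = 3280.

3280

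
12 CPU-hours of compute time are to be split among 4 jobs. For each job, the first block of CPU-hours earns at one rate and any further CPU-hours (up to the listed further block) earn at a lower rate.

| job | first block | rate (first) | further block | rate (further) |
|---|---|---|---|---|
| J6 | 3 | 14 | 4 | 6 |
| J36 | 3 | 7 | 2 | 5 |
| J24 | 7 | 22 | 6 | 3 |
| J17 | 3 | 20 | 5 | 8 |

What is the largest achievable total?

242

Order all 8 blocks by rate: J24/first 22 > J17/first 20 > J6/first 14 > J17/second 8 > J36/first 7 > J6/second 6 > J36/second 5 > J24/second 3.
Fill J24 first block (7 at 22) — 5 left.
J17/first (20): +3 — 2 left.
2 remain; put them into J6 first at 14.
Total = 22×7 + 20×3 + 14×2 = 242.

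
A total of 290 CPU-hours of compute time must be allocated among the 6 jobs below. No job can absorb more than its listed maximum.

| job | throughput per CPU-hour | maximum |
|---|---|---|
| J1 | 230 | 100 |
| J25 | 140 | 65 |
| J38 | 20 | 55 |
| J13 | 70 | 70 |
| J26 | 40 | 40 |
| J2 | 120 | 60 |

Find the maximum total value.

Rank by throughput per CPU-hour: J1 230 > J25 140 > J2 120 > J13 70 > J26 40 > J38 20.
J1 takes 100 to reach its cap of 100 → 190 left.
J25: +65 to 65 (cap) → 125 left.
Give J2 60 to hit its cap of 60 → 65 left.
J13: +65 (room for 70) → 65. Pool exhausted.
Total = 230×100 + 140×65 + 70×65 + 120×60 = 43850.

43850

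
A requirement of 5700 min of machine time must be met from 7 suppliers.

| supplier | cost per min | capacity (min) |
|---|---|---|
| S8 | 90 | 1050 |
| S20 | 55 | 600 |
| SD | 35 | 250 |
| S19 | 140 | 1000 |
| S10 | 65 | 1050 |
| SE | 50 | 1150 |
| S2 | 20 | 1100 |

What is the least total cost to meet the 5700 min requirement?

354000

Use suppliers in increasing cost order.
Take 1100 from S2 at 20 ; need 4600 more.
SD (35): use full 250 ; 4350 min to go.
Take 1150 from SE at 50 ; need 3200 more.
S20 (55): use full 600 ; 2600 min to go.
Take 1050 from S10 at 65 ; need 1550 more.
S8 at 90: take all 1050 min ; 500 still needed.
S19 at 140: take 500 of its 1000 ; requirement met.
Cost = 1100×20 + 250×35 + 1150×50 + 600×55 + 1050×65 + 1050×90 + 500×140 = 354000.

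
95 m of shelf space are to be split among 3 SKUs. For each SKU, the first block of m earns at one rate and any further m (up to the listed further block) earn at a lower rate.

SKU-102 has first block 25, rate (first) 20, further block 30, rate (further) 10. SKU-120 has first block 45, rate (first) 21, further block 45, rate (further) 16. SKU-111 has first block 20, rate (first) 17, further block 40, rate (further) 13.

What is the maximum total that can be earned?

1865

Rank every tier by rate: SKU-120/tier1 21 > SKU-102/tier1 20 > SKU-111/tier1 17 > SKU-120/tier2 16 > SKU-111/tier2 13 > SKU-102/tier2 10.
SKU-120/tier1 (21): +45 ; 50 left.
Fill SKU-102 tier1 block (25 at 20) ; 25 left.
Fill SKU-111 tier1 block (20 at 17) ; 5 left.
SKU-120 tier2 at 16: only 5 left, fill 5.
Total = 21×45 + 20×25 + 17×20 + 16×5 = 1865.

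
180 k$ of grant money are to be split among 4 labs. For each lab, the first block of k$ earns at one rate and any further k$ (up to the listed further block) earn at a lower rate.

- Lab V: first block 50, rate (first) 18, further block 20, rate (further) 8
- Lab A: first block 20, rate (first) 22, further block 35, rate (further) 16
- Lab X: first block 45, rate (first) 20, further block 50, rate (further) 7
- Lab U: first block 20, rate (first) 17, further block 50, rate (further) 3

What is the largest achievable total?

Order all 8 blocks by rate: Lab A/tier1 22 > Lab X/tier1 20 > Lab V/tier1 18 > Lab U/tier1 17 > Lab A/tier2 16 > Lab V/tier2 8 > Lab X/tier2 7 > Lab U/tier2 3.
Lab A/tier1 (22): +20 → 160 left.
Fill Lab X tier1 block (45 at 20) → 115 left.
Lab V tier1 at 18: fill all 50 → 65 left.
Lab U tier1 at 17: fill all 20 → 45 left.
Lab A/tier2 (16): +35 → 10 left.
Lab V/tier2: +10 of 20 at 8; pool empty.
Total = 22×20 + 20×45 + 18×50 + 17×20 + 16×35 + 8×10 = 3220.

3220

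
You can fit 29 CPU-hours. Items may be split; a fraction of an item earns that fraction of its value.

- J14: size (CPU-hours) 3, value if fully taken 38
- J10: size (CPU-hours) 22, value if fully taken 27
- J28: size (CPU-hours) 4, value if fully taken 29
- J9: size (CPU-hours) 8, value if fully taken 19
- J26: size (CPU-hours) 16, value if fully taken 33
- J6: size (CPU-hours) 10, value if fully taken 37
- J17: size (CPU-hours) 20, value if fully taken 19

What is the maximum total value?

131.25

Rank by value-to-size ratio: J14 38/3≈12.7, J28 29/4≈7.25, J6 37/10≈3.7, J9 19/8≈2.38, J26 33/16≈2.06, J10 27/22≈1.23, J17 19/20≈0.95.
All 3 CPU-hours of J14 fit (value 38) ; 26 remain.
All 4 CPU-hours of J28 fit (value 29) ; 22 remain.
All 10 CPU-hours of J6 fit (value 37) ; 12 remain.
J9: take in full, 8 CPU-hours for value 19 ; 4 left.
4 CPU-hours left: a 4/16 share of J26 gives 33×4/16 = 8.25.
Total value = 131.25.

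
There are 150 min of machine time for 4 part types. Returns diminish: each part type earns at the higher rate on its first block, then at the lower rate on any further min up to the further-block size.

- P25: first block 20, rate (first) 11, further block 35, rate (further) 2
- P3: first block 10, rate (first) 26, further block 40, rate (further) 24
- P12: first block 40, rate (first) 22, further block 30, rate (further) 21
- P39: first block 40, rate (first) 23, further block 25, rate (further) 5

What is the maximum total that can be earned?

3440

Order all 8 blocks by rate: P3/T1 26 > P3/T2 24 > P39/T1 23 > P12/T1 22 > P12/T2 21 > P25/T1 11 > P39/T2 5 > P25/T2 2.
P3 T1 at 26: fill all 10 → 140 left.
P3/T2 (24): +40 → 100 left.
P39 T1 at 23: fill all 40 → 60 left.
Fill P12 T1 block (40 at 22) → 20 left.
P12/T2: +20 of 30 at 21; pool empty.
Total = 26×10 + 24×40 + 23×40 + 22×40 + 21×20 = 3440.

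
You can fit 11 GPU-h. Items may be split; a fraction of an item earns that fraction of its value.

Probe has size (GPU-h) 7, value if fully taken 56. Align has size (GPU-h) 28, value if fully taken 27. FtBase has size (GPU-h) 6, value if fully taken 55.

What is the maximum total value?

95

Sort by value density: FtBase 55/6≈9.17, Probe 56/7≈8, Align 27/28≈0.964.
FtBase: take in full, 6 GPU-h for value 55 — 5 left.
5 GPU-h left: a 5/7 share of Probe gives 56×5/7 = 40.
Total value = 95.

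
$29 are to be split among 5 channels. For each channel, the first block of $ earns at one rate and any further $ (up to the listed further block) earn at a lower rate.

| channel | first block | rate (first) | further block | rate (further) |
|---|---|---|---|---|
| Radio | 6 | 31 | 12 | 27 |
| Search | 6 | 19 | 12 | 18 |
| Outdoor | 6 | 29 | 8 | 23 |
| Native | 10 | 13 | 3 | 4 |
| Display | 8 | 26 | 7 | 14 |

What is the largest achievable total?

814

Order all 10 blocks by rate: Radio/T1 31 > Outdoor/T1 29 > Radio/T2 27 > Display/T1 26 > Outdoor/T2 23 > Search/T1 19 > Search/T2 18 > Display/T2 14 > Native/T1 13 > Native/T2 4.
Radio T1 at 31: fill all 6 → 23 left.
Fill Outdoor T1 block (6 at 29) → 17 left.
Fill Radio T2 block (12 at 27) → 5 left.
Display T1 at 26: only 5 left, fill 5.
Total = 31×6 + 29×6 + 27×12 + 26×5 = 814.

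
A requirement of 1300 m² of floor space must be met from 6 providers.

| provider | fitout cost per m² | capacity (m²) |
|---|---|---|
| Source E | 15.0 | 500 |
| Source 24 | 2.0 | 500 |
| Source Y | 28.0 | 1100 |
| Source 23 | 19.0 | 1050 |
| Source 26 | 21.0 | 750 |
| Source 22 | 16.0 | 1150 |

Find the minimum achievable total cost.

Fill from the cheapest provider first.
Source 24 (2.0): use full 500 → 800 m² to go.
Source E at 15.0: take all 500 m² → 300 still needed.
Source 22 (16.0): take the remaining 300 → done.
Source 23, Source 26, Source Y: unused.
Cost = 500×2.0 + 500×15.0 + 300×16.0 = 13300.

13300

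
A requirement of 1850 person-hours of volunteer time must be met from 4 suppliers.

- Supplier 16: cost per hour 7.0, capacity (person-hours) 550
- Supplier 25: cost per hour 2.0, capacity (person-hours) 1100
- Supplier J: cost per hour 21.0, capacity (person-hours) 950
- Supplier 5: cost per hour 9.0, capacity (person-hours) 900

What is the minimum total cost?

7850

Fill from the cheapest supplier first.
Supplier 25 at 2.0: take all 1100 person-hours → 750 still needed.
Take 550 from Supplier 16 at 7.0 → need 200 more.
Supplier 5 at 9.0: take 200 of its 900 → requirement met.
Supplier J: unused.
Cost = 1100×2.0 + 550×7.0 + 200×9.0 = 7850.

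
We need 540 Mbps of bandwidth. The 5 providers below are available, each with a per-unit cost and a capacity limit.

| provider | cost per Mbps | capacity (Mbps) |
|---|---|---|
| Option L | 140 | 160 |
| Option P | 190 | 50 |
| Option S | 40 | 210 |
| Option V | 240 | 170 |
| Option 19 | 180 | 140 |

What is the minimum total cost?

61700

Cheapest first:
Take 210 from Option S at 40 ; need 330 more.
Option L (140): use full 160 ; 170 Mbps to go.
Take 140 from Option 19 at 180 ; need 30 more.
Option P at 190: take 30 of its 50 ; requirement met.
Option V: unused.
Cost = 210×40 + 160×140 + 140×180 + 30×190 = 61700.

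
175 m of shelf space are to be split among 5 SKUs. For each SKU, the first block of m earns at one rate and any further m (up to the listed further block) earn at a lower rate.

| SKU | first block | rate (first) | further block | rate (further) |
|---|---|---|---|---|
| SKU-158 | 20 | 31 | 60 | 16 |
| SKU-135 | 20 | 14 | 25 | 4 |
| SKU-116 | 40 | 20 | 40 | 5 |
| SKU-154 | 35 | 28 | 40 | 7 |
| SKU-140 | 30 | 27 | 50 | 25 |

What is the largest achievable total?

4460

Treat each block as its own option and order by rate: SKU-158/first 31 > SKU-154/first 28 > SKU-140/first 27 > SKU-140/second 25 > SKU-116/first 20 > SKU-158/second 16 > SKU-135/first 14 > SKU-154/second 7 > SKU-116/second 5 > SKU-135/second 4.
SKU-158/first (31): +20 — 155 left.
Fill SKU-154 first block (35 at 28) — 120 left.
Fill SKU-140 first block (30 at 27) — 90 left.
Fill SKU-140 second block (50 at 25) — 40 left.
Fill SKU-116 first block (40 at 20) — 0 left.
Total = 31×20 + 28×35 + 27×30 + 25×50 + 20×40 = 4460.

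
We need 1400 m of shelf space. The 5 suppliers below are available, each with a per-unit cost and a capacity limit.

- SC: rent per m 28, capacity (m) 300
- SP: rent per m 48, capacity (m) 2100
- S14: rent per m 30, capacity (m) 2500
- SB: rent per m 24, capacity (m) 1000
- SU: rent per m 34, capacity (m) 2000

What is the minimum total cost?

35400

Fill from the cheapest supplier first.
SB at 24: take all 1000 m — 400 still needed.
Take 300 from SC at 28 — need 100 more.
S14 at 30: take 100 of its 2500 — requirement met.
SU, SP: unused.
Cost = 1000×24 + 300×28 + 100×30 = 35400.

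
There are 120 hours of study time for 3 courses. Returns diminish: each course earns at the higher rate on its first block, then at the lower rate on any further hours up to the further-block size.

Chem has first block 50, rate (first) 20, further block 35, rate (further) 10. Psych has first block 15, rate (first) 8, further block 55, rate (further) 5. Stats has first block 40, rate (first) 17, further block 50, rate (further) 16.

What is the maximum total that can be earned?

Rank every tier by rate: Chem/T1 20 > Stats/T1 17 > Stats/T2 16 > Chem/T2 10 > Psych/T1 8 > Psych/T2 5.
Fill Chem T1 block (50 at 20) ; 70 left.
Stats/T1 (17): +40 ; 30 left.
Stats/T2: +30 of 50 at 16; pool empty.
Total = 20×50 + 17×40 + 16×30 = 2160.

2160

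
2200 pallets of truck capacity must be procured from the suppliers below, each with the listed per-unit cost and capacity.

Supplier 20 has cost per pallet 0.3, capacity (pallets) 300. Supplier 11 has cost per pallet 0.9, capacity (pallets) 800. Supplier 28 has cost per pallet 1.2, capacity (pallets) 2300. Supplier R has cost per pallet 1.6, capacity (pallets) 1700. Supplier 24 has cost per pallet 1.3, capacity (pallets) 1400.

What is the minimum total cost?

Cheapest first:
Supplier 20 at 0.3: take all 300 pallets → 1900 still needed.
Take 800 from Supplier 11 at 0.9 → need 1100 more.
Take 1100 from Supplier 28 at 1.2 to finish.
Supplier 24, Supplier R: unused.
Cost = 300×0.3 + 800×0.9 + 1100×1.2 = 2130.

2130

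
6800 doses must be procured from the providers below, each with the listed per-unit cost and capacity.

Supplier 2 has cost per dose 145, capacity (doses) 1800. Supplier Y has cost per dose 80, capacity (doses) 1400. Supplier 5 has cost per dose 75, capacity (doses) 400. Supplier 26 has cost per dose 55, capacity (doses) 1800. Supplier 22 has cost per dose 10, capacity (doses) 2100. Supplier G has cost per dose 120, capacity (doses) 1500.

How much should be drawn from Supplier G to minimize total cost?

1100

Use providers in increasing cost order.
Take 2100 from Supplier 22 at 10 ; need 4700 more.
Take 1800 from Supplier 26 at 55 ; need 2900 more.
Supplier 5 at 75: take all 400 doses ; 2500 still needed.
Take 1400 from Supplier Y at 80 ; need 1100 more.
Supplier G (120): take the remaining 1100 ; done.
Supplier 2: unused.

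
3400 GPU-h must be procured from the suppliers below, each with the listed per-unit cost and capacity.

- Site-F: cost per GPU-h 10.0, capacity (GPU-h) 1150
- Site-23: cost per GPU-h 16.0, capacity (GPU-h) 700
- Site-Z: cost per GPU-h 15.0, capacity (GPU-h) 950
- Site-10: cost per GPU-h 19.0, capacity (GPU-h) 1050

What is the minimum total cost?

48350

Fill from the cheapest supplier first.
Site-F at 10.0: take all 1150 GPU-h — 2250 still needed.
Site-Z at 15.0: take all 950 GPU-h — 1300 still needed.
Site-23 at 16.0: take all 700 GPU-h — 600 still needed.
Site-10 (19.0): take the remaining 600 — done.
Cost = 1150×10.0 + 950×15.0 + 700×16.0 + 600×19.0 = 48350.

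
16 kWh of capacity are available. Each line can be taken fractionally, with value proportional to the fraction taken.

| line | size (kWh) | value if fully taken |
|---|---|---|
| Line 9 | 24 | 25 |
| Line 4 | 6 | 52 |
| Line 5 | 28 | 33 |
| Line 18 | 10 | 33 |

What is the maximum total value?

Rank by value-to-size ratio: Line 4 52/6≈8.67, Line 18 33/10≈3.3, Line 5 33/28≈1.18, Line 9 25/24≈1.04.
All 6 kWh of Line 4 fit (value 52) ; 10 remain.
Take all of Line 18 (10 kWh, value 33) ; 0 kWh left.
Total value = 85.

85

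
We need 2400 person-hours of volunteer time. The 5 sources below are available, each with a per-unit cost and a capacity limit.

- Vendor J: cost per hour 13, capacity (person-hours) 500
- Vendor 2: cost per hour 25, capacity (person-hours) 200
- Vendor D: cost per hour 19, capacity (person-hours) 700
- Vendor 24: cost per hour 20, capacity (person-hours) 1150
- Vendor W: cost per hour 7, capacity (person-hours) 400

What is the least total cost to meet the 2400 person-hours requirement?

Use sources in increasing cost order.
Take 400 from Vendor W at 7 → need 2000 more.
Take 500 from Vendor J at 13 → need 1500 more.
Vendor D at 19: take all 700 person-hours → 800 still needed.
Vendor 24 (20): take the remaining 800 → done.
Vendor 2: unused.
Cost = 400×7 + 500×13 + 700×19 + 800×20 = 38600.

38600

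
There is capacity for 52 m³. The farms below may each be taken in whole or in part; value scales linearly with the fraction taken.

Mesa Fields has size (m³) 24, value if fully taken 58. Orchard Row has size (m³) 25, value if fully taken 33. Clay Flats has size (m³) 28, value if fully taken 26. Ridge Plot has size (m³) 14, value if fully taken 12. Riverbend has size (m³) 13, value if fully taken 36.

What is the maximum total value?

113.8

Best value per unit of size first: Riverbend 36/13≈2.77, Mesa Fields 58/24≈2.42, Orchard Row 33/25≈1.32, Clay Flats 26/28≈0.929, Ridge Plot 12/14≈0.857.
Riverbend: take in full, 13 m³ for value 36 → 39 left.
Mesa Fields: take in full, 24 m³ for value 58 → 15 left.
15 m³ left: a 15/25 share of Orchard Row gives 33×15/25 = 19.8.
Total value = 113.8.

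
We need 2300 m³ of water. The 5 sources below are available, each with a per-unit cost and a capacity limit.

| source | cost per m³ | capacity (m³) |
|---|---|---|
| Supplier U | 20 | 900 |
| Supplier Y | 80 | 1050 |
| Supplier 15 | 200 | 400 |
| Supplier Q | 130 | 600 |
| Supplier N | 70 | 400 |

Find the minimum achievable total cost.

126000

Use sources in increasing cost order.
Take 900 from Supplier U at 20 ; need 1400 more.
Take 400 from Supplier N at 70 ; need 1000 more.
Supplier Y (80): take the remaining 1000 ; done.
Supplier Q, Supplier 15: unused.
Cost = 900×20 + 400×70 + 1000×80 = 126000.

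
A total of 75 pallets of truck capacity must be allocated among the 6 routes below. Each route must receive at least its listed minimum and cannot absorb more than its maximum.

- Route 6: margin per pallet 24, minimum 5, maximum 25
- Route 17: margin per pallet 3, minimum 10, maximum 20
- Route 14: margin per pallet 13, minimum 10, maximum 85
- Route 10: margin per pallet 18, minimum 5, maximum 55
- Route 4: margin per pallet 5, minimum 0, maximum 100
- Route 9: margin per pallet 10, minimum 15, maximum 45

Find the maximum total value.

1180

Meeting every minimum uses 5+10+10+5+0+15 = 45 pallets, leaving 30.
Order the routes by margin per pallet: Route 6 24 > Route 10 18 > Route 14 13 > Route 9 10 > Route 4 5 > Route 17 3.
Route 6: +20 to 25 (cap) → 10 left.
Only 10 left; Route 10 takes them to reach 15.
Total = 24×25 + 3×10 + 13×10 + 18×15 + 10×15 = 1180.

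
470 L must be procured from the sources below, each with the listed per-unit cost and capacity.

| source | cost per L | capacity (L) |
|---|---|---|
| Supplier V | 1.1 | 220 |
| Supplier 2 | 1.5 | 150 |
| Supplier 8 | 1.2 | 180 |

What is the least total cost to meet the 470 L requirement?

563

Fill from the cheapest source first.
Supplier V at 1.1: take all 220 L ; 250 still needed.
Supplier 8 at 1.2: take all 180 L ; 70 still needed.
Supplier 2 (1.5): take the remaining 70 ; done.
Cost = 220×1.1 + 180×1.2 + 70×1.5 = 563.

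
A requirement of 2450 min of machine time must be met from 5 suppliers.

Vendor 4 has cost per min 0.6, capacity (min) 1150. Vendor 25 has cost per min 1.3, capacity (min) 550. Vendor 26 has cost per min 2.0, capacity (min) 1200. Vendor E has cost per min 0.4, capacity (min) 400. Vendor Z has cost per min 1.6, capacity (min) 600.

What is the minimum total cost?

2125

Cheapest first:
Take 400 from Vendor E at 0.4 — need 2050 more.
Vendor 4 at 0.6: take all 1150 min — 900 still needed.
Take 550 from Vendor 25 at 1.3 — need 350 more.
Take 350 from Vendor Z at 1.6 to finish.
Vendor 26: unused.
Cost = 400×0.4 + 1150×0.6 + 550×1.3 + 350×1.6 = 2125.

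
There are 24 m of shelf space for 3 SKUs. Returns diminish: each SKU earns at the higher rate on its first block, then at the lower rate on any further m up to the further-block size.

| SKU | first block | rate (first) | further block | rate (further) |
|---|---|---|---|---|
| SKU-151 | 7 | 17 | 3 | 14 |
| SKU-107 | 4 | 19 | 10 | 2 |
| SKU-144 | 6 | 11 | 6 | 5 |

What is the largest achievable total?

323

Treat each block as its own option and order by rate: SKU-107/T1 19 > SKU-151/T1 17 > SKU-151/T2 14 > SKU-144/T1 11 > SKU-144/T2 5 > SKU-107/T2 2.
SKU-107 T1 at 19: fill all 4 ; 20 left.
SKU-151/T1 (17): +7 ; 13 left.
Fill SKU-151 T2 block (3 at 14) ; 10 left.
SKU-144 T1 at 11: fill all 6 ; 4 left.
4 remain; put them into SKU-144 T2 at 5.
Total = 19×4 + 17×7 + 14×3 + 11×6 + 5×4 = 323.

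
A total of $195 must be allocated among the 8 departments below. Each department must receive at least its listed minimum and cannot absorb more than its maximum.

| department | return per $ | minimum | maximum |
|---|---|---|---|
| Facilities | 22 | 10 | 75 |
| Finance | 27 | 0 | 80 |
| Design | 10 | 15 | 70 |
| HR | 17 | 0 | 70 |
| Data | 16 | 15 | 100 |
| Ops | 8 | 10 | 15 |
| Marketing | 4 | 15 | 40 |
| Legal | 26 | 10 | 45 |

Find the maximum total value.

Meeting every minimum uses 10+0+15+0+15+10+15+10 = 75 $, leaving 120.
Order the departments by return per $: Finance 27 > Legal 26 > Facilities 22 > HR 17 > Data 16 > Design 10 > Ops 8 > Marketing 4.
Finance takes 80 more to reach its cap of 80 → 40 left.
Legal takes 35 more to reach its cap of 45 → 5 left.
Only 5 left; Facilities takes them to reach 15.
Total = 22×15 + 27×80 + 10×15 + 16×15 + 8×10 + 4×15 + 26×45 = 4190.

4190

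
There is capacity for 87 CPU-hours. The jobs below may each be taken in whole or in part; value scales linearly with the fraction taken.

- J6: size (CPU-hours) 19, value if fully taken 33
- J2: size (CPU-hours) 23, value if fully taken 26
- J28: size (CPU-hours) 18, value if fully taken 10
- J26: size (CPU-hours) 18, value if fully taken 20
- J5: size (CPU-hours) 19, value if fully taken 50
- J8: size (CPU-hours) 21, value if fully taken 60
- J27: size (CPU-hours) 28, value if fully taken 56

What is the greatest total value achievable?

199

Rank by value-to-size ratio: J8 60/21≈2.86, J5 50/19≈2.63, J27 56/28≈2, J6 33/19≈1.74, J2 26/23≈1.13, J26 20/18≈1.11, J28 10/18≈0.556.
J8: take in full, 21 CPU-hours for value 60 — 66 left.
J5: take in full, 19 CPU-hours for value 50 — 47 left.
All 28 CPU-hours of J27 fit (value 56) — 19 remain.
All 19 CPU-hours of J6 fit (value 33) — 0 remain.
Total value = 199.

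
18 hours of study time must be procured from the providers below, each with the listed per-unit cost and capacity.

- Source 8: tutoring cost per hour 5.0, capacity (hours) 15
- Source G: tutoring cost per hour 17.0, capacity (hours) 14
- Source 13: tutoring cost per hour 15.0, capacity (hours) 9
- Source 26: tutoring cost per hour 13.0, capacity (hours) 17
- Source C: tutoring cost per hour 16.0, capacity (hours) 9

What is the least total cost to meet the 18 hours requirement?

Cheapest first:
Take 15 from Source 8 at 5.0 → need 3 more.
Source 26 at 13.0: take 3 of its 17 → requirement met.
Source 13, Source C, Source G: unused.
Cost = 15×5.0 + 3×13.0 = 114.

114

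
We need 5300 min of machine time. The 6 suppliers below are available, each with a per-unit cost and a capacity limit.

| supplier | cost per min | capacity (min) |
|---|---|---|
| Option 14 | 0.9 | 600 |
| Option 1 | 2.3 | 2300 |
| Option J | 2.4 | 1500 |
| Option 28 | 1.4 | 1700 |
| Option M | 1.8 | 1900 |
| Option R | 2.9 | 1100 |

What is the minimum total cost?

Fill from the cheapest supplier first.
Option 14 (0.9): use full 600 ; 4700 min to go.
Option 28 at 1.4: take all 1700 min ; 3000 still needed.
Option M (1.8): use full 1900 ; 1100 min to go.
Option 1 at 2.3: take 1100 of its 2300 ; requirement met.
Option J, Option R: unused.
Cost = 600×0.9 + 1700×1.4 + 1900×1.8 + 1100×2.3 = 8870.

8870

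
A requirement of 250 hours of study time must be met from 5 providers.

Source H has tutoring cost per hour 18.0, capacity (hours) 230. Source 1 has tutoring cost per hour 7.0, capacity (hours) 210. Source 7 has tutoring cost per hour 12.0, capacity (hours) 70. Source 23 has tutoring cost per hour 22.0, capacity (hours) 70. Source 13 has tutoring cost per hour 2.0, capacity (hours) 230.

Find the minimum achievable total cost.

600

Cheapest first:
Source 13 (2.0): use full 230 — 20 hours to go.
Take 20 from Source 1 at 7.0 to finish.
Source 7, Source H, Source 23: unused.
Cost = 230×2.0 + 20×7.0 = 600.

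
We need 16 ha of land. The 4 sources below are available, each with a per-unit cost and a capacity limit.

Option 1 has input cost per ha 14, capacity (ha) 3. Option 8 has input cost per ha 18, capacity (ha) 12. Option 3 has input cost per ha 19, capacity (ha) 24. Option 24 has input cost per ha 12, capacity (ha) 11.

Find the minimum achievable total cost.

Cheapest first:
Take 11 from Option 24 at 12 → need 5 more.
Take 3 from Option 1 at 14 → need 2 more.
Option 8 at 18: take 2 of its 12 → requirement met.
Option 3: unused.
Cost = 11×12 + 3×14 + 2×18 = 210.

210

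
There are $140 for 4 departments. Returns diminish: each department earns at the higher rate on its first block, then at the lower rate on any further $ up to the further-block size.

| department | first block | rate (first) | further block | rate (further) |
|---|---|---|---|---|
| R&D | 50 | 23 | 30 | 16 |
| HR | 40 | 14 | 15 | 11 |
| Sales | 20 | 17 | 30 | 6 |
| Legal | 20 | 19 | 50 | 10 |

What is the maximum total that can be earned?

2630

Treat each block as its own option and order by rate: R&D/T1 23 > Legal/T1 19 > Sales/T1 17 > R&D/T2 16 > HR/T1 14 > HR/T2 11 > Legal/T2 10 > Sales/T2 6.
R&D T1 at 23: fill all 50 — 90 left.
Legal T1 at 19: fill all 20 — 70 left.
Sales/T1 (17): +20 — 50 left.
R&D/T2 (16): +30 — 20 left.
HR/T1: +20 of 40 at 14; pool empty.
Total = 23×50 + 19×20 + 17×20 + 16×30 + 14×20 = 2630.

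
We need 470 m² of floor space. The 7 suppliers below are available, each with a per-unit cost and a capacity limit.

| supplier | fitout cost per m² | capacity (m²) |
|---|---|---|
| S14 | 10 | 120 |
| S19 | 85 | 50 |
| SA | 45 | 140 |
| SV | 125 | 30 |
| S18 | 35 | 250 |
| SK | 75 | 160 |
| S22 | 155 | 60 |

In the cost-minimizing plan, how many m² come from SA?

100

Cheapest first:
Take 120 from S14 at 10 ; need 350 more.
Take 250 from S18 at 35 ; need 100 more.
SA (45): take the remaining 100 ; done.
SK, S19, SV, S22: unused.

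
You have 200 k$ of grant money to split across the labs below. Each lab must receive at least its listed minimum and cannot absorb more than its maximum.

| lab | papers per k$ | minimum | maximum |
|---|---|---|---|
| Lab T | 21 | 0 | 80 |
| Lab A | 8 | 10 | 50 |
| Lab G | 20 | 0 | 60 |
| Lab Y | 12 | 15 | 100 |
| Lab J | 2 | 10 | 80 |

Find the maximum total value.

3460

Meeting every minimum uses 0+10+0+15+10 = 35 k$, leaving 165.
Rank by papers per k$: Lab T 21 > Lab G 20 > Lab Y 12 > Lab A 8 > Lab J 2.
Give Lab T 80 more to hit its cap of 80 — 85 left.
Lab G: +60 to 60 (cap) — 25 left.
Lab Y: +25 (room for 85) → 40. Pool exhausted.
Total = 21×80 + 8×10 + 20×60 + 12×40 + 2×10 = 3460.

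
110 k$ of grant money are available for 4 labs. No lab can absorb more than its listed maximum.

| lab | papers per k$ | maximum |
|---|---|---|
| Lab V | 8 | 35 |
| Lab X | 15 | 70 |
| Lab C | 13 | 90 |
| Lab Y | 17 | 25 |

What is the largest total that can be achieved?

Order the labs by papers per k$: Lab Y 17 > Lab X 15 > Lab C 13 > Lab V 8.
Give Lab Y 25 to hit its cap of 25 — 85 left.
Give Lab X 70 to hit its cap of 70 — 15 left.
Lab C has room for 90 but only 15 remain, so it gets 15.
Total = 15×70 + 13×15 + 17×25 = 1670.

1670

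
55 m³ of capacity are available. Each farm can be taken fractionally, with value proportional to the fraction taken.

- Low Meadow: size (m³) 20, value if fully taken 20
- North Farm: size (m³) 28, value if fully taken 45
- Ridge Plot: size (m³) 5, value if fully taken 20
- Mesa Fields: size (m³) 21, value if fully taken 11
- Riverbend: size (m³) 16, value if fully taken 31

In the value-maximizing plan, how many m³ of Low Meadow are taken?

Best value per unit of size first: Ridge Plot 20/5≈4, Riverbend 31/16≈1.94, North Farm 45/28≈1.61, Low Meadow 20/20≈1, Mesa Fields 11/21≈0.524.
Ridge Plot: take in full, 5 m³ for value 20 → 50 left.
All 16 m³ of Riverbend fit (value 31) → 34 remain.
North Farm: take in full, 28 m³ for value 45 → 6 left.
Fill the last 6 m³ with part of Low Meadow: 6/20 of it earns 6.

6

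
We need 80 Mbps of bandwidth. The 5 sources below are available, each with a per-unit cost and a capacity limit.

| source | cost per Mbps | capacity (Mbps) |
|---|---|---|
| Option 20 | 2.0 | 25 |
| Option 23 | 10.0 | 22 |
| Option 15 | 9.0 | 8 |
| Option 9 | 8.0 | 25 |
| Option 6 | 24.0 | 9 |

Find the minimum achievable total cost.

Use sources in increasing cost order.
Take 25 from Option 20 at 2.0 ; need 55 more.
Take 25 from Option 9 at 8.0 ; need 30 more.
Option 15 at 9.0: take all 8 Mbps ; 22 still needed.
Option 23 at 10.0: take all 22 Mbps ; 0 still needed.
Option 6: unused.
Cost = 25×2.0 + 25×8.0 + 8×9.0 + 22×10.0 = 542.

542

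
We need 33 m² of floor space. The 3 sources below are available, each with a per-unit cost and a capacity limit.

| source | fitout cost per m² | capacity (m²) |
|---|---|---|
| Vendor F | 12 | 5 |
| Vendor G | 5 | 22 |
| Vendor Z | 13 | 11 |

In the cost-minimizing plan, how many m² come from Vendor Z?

6

Use sources in increasing cost order.
Take 22 from Vendor G at 5 → need 11 more.
Vendor F (12): use full 5 → 6 m² to go.
Vendor Z (13): take the remaining 6 → done.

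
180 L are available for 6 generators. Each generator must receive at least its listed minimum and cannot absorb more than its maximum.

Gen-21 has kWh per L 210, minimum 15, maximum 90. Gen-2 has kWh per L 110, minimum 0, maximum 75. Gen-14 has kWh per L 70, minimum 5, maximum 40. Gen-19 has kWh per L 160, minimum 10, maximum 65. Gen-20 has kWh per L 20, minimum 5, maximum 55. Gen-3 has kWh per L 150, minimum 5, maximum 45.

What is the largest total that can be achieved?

32000

Meeting every minimum uses 15+0+5+10+5+5 = 40 L, leaving 140.
Rank by kWh per L: Gen-21 210 > Gen-19 160 > Gen-3 150 > Gen-2 110 > Gen-14 70 > Gen-20 20.
Gen-21 takes 75 more to reach its cap of 90 ; 65 left.
Gen-19 takes 55 more to reach its cap of 65 ; 10 left.
Gen-3 has room for 40 more but only 10 remain, so it gets 15.
Total = 210×90 + 70×5 + 160×65 + 20×5 + 150×15 = 32000.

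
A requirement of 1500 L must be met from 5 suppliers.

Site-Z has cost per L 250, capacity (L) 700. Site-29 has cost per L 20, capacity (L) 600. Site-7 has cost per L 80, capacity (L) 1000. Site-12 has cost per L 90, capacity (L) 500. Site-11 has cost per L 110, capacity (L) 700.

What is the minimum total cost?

Fill from the cheapest supplier first.
Site-29 at 20: take all 600 L ; 900 still needed.
Site-7 at 80: take 900 of its 1000 ; requirement met.
Site-12, Site-11, Site-Z: unused.
Cost = 600×20 + 900×80 = 84000.

84000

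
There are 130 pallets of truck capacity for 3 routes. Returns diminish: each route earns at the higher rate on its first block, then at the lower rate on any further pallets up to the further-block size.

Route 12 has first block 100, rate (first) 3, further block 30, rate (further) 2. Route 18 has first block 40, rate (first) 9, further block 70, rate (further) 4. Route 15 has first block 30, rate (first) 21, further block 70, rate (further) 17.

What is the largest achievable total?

2090

Rank every tier by rate: Route 15/tier1 21 > Route 15/tier2 17 > Route 18/tier1 9 > Route 18/tier2 4 > Route 12/tier1 3 > Route 12/tier2 2.
Fill Route 15 tier1 block (30 at 21) → 100 left.
Fill Route 15 tier2 block (70 at 17) → 30 left.
Route 18/tier1: +30 of 40 at 9; pool empty.
Total = 21×30 + 17×70 + 9×30 = 2090.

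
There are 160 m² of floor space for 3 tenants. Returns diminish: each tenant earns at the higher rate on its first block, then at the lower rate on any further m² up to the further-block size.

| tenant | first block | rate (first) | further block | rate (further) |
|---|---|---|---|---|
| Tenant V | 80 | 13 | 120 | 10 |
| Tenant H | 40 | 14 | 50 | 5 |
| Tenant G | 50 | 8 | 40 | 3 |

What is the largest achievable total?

Rank every tier by rate: Tenant H/tier1 14 > Tenant V/tier1 13 > Tenant V/tier2 10 > Tenant G/tier1 8 > Tenant H/tier2 5 > Tenant G/tier2 3.
Tenant H tier1 at 14: fill all 40 → 120 left.
Tenant V tier1 at 13: fill all 80 → 40 left.
Tenant V/tier2: +40 of 120 at 10; pool empty.
Total = 14×40 + 13×80 + 10×40 = 2000.

2000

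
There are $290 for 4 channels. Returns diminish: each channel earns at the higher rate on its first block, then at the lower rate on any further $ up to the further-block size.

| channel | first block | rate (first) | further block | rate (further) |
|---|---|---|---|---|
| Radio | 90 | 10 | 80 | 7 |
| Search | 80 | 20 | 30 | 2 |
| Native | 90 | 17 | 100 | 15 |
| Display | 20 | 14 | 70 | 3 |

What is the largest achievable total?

Order all 8 blocks by rate: Search/tier1 20 > Native/tier1 17 > Native/tier2 15 > Display/tier1 14 > Radio/tier1 10 > Radio/tier2 7 > Display/tier2 3 > Search/tier2 2.
Fill Search tier1 block (80 at 20) → 210 left.
Fill Native tier1 block (90 at 17) → 120 left.
Fill Native tier2 block (100 at 15) → 20 left.
Display tier1 at 14: fill all 20 → 0 left.
Total = 20×80 + 17×90 + 15×100 + 14×20 = 4910.

4910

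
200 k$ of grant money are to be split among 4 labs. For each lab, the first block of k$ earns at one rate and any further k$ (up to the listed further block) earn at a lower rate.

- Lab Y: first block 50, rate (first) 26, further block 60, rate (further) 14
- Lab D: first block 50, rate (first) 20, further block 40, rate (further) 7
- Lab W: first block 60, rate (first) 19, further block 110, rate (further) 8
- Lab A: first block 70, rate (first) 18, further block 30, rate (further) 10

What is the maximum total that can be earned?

4160

Rank every tier by rate: Lab Y/T1 26 > Lab D/T1 20 > Lab W/T1 19 > Lab A/T1 18 > Lab Y/T2 14 > Lab A/T2 10 > Lab W/T2 8 > Lab D/T2 7.
Lab Y T1 at 26: fill all 50 → 150 left.
Lab D T1 at 20: fill all 50 → 100 left.
Lab W/T1 (19): +60 → 40 left.
Lab A/T1: +40 of 70 at 18; pool empty.
Total = 26×50 + 20×50 + 19×60 + 18×40 = 4160.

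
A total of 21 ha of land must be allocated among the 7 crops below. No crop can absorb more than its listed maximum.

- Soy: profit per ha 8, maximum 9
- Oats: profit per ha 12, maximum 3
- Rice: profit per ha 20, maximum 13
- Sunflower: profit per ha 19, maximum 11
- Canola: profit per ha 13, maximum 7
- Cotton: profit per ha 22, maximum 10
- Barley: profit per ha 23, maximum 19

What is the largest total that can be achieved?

481

Highest profit per ha first: Barley 23 > Cotton 22 > Rice 20 > Sunflower 19 > Canola 13 > Oats 12 > Soy 8.
Give Barley 19 to hit its cap of 19 — 2 left.
Cotton has room for 10 but only 2 remain, so it gets 2.
Total = 22×2 + 23×19 = 481.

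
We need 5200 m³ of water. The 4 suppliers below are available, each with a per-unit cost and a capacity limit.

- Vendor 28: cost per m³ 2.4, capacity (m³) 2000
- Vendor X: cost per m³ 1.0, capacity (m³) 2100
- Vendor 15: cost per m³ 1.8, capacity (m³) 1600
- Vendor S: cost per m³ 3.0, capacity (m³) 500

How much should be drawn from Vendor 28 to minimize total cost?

Fill from the cheapest supplier first.
Take 2100 from Vendor X at 1.0 → need 3100 more.
Vendor 15 (1.8): use full 1600 → 1500 m³ to go.
Vendor 28 at 2.4: take 1500 of its 2000 → requirement met.
Vendor S: unused.

1500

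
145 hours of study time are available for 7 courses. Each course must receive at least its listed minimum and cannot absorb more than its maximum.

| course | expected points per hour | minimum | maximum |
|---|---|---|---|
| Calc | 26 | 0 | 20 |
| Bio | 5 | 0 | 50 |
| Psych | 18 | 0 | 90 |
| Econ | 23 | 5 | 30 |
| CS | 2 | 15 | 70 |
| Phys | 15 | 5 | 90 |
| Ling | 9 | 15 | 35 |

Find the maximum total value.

Meeting every minimum uses 0+0+0+5+15+5+15 = 40 hours, leaving 105.
Highest expected points per hour first: Calc 26 > Econ 23 > Psych 18 > Phys 15 > Ling 9 > Bio 5 > CS 2.
Give Calc 20 more to hit its cap of 20 ; 85 left.
Give Econ 25 more to hit its cap of 30 ; 60 left.
Psych: +60 (room for 90) → 60. Pool exhausted.
Total = 26×20 + 18×60 + 23×30 + 2×15 + 15×5 + 9×15 = 2530.

2530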